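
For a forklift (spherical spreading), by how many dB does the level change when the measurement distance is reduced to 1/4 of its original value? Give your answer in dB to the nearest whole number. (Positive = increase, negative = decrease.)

Point-source spreading: ΔL = −20·log₁₀(r₂/r₁).
ΔL = −20·log₁₀(0.25) = +12.04 dB.

+12 dB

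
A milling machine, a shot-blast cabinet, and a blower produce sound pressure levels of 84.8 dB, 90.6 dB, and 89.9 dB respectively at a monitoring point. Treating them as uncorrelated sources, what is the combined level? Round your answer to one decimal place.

93.9 dB

Incoherent sources combine by intensity addition: L_total = 10·log₁₀(Σ 10^(L_i/10)).
Σ 10^(L/10) = 10^(84.8/10) + 10^(90.6/10) + 10^(89.9/10) = 2.427e+09.
L_total = 10·log₁₀(2.427e+09) = 93.85 dB.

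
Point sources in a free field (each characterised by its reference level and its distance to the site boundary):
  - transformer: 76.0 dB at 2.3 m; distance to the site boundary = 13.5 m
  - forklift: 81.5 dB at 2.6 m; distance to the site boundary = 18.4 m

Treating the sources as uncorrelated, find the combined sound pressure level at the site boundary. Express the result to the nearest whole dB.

66 dB

Apply inverse-square spreading to bring every level to the receiver, then sum 10^(L/10).
transformer: 76.0 − 20·log₁₀(13.5/2.3) = 76.0 − 15.37 = 60.63 dB.
forklift: 81.5 − 20·log₁₀(18.4/2.6) = 81.5 − 17.00 = 64.50 dB.
Σ 10^(L/10) = 3.976e+06 → L_total = 10·log₁₀(3.976e+06) = 65.99 dB.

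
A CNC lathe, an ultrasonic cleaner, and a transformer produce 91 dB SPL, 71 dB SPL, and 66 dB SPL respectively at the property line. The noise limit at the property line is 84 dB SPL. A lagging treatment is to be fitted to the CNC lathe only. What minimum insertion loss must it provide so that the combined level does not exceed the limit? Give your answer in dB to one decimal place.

Everything except the CNC lathe sums to 10^(71/10) + 10^(66/10) = 1.657e+07 in linear terms, 72.19 dB SPL.
The limit corresponds to 10^(84/10) = 2.512e+08; subtracting the fixed part leaves 2.346e+08 for the CNC lathe, i.e. 83.70 dB SPL.
So the CNC lathe must be reduced from 91 to 83.70 dB SPL: IL = 7.30 dB.

7.3 dB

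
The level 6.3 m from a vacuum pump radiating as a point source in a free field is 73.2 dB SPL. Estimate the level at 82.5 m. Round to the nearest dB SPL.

51 dB SPL

For a point source, L₂ = L₁ − 20·log₁₀(r₂/r₁).
L₂ = 73.2 − 20·log₁₀(82.5/6.3) = 73.2 − 22.342 = 50.86 dB SPL.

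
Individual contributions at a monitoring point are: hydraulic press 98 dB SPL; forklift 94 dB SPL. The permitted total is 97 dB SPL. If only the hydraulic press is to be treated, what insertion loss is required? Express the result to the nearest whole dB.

Everything except the hydraulic press sums to 10^(94/10) = 2.512e+09 in linear terms, 94.00 dB SPL.
The limit corresponds to 10^(97/10) = 5.012e+09; subtracting the fixed part leaves 2.500e+09 for the hydraulic press, i.e. 93.98 dB SPL.
Required insertion loss = 98 − 93.98 = 4.02 dB.

4 dB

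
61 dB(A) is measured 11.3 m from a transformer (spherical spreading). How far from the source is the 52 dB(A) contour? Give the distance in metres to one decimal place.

Point-source spreading drops the level by 20·log₁₀(r₂/r₁); inverting, r₂/r₁ = 10^(ΔL/20).
r₂ = 11.3·10^((61−52)/20) = 11.3·10^(9.0/20) = 31.85 m.

31.8 m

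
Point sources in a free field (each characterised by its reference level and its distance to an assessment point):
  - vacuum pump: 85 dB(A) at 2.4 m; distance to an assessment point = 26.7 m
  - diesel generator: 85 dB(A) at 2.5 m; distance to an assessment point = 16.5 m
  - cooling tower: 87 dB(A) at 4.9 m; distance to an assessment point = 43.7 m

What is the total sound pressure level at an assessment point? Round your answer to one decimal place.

Apply inverse-square spreading to bring every level to the receiver, then sum 10^(L/10).
vacuum pump: 85 − 20·log₁₀(26.7/2.4) = 85 − 20.93 = 64.07 dB(A).
diesel generator: 85 − 20·log₁₀(16.5/2.5) = 85 − 16.39 = 68.61 dB(A).
cooling tower: 87 − 20·log₁₀(43.7/4.9) = 87 − 19.01 = 67.99 dB(A).
Σ 10^(L/10) = 1.612e+07 → L_total = 10·log₁₀(1.612e+07) = 72.07 dB(A).

72.1 dB(A)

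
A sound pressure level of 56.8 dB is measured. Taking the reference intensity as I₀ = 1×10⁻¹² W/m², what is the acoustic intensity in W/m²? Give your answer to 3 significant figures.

I = I₀·10^(L/10) = 10⁻¹² × 10^(56.8/10) = 10^(-6.320).

4.79e-07 W/m²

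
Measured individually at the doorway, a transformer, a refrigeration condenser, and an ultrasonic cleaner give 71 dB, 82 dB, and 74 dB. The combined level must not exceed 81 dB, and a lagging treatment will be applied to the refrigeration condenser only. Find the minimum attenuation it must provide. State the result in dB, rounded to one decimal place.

2.5 dB

The untreated sources together contribute 10^(71/10) + 10^(74/10) = 3.771e+07, i.e. 75.76 dB.
The limit corresponds to 10^(81/10) = 1.259e+08; subtracting the fixed part leaves 8.818e+07 for the refrigeration condenser, i.e. 79.45 dB.
Required insertion loss = 82 − 79.45 = 2.55 dB.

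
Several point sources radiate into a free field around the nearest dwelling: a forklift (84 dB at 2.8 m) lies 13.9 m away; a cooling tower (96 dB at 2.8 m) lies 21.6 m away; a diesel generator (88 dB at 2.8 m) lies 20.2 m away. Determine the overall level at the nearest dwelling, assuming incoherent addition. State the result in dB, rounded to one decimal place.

79.5 dB

Propagate each source to the receiver with L = L_ref − 20·log₁₀(r/r_ref), then add intensities.
forklift: 84 − 20·log₁₀(13.9/2.8) = 84 − 13.92 = 70.08 dB.
cooling tower: 96 − 20·log₁₀(21.6/2.8) = 96 − 17.75 = 78.25 dB.
diesel generator: 88 − 20·log₁₀(20.2/2.8) = 88 − 17.16 = 70.84 dB.
Σ 10^(L/10) = 8.921e+07 → L_total = 10·log₁₀(8.921e+07) = 79.50 dB.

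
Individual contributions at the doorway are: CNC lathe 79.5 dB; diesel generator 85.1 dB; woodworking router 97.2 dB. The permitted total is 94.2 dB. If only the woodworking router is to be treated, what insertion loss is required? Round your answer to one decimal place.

3.7 dB

Everything except the woodworking router sums to 10^(79.5/10) + 10^(85.1/10) = 4.127e+08 in linear terms, 86.16 dB.
To meet 94.2 dB overall, the treated woodworking router may contribute at most 10^(94.2/10) − 4.127e+08 = 2.218e+09, i.e. 93.46 dB.
Required insertion loss = 97.2 − 93.46 = 3.74 dB.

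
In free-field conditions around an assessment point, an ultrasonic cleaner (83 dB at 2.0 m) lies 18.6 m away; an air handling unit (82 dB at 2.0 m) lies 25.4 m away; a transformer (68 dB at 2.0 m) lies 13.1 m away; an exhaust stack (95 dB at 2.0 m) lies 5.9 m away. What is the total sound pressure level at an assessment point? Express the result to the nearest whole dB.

Apply inverse-square spreading to bring every level to the receiver, then sum 10^(L/10).
ultrasonic cleaner: 83 − 20·log₁₀(18.6/2.0) = 83 − 19.37 = 63.63 dB.
air handling unit: 82 − 20·log₁₀(25.4/2.0) = 82 − 22.08 = 59.92 dB.
transformer: 68 − 20·log₁₀(13.1/2.0) = 68 − 16.32 = 51.68 dB.
exhaust stack: 95 − 20·log₁₀(5.9/2.0) = 95 − 9.40 = 85.60 dB.
Σ 10^(L/10) = 3.668e+08 → L_total = 10·log₁₀(3.668e+08) = 85.64 dB.

86 dB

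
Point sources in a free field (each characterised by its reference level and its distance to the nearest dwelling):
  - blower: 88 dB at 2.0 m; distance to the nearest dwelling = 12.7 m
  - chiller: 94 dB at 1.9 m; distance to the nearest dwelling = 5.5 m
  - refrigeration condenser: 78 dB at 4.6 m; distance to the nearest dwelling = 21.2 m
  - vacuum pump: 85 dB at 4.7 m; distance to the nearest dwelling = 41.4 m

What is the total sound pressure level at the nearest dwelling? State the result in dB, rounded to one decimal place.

85.1 dB

Propagate each source to the receiver with L = L_ref − 20·log₁₀(r/r_ref), then add intensities.
blower: 88 − 20·log₁₀(12.7/2.0) = 88 − 16.06 = 71.94 dB.
chiller: 94 − 20·log₁₀(5.5/1.9) = 94 − 9.23 = 84.77 dB.
refrigeration condenser: 78 − 20·log₁₀(21.2/4.6) = 78 − 13.27 = 64.73 dB.
vacuum pump: 85 − 20·log₁₀(41.4/4.7) = 85 − 18.90 = 66.10 dB.
Σ 10^(L/10) = 3.225e+08 → L_total = 10·log₁₀(3.225e+08) = 85.08 dB.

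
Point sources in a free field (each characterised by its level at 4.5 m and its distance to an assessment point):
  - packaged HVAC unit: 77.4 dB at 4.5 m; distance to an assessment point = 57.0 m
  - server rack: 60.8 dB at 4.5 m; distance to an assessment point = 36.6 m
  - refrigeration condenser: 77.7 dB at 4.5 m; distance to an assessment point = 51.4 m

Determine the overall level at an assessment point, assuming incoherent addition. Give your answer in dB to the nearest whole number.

59 dB

Apply inverse-square spreading to bring every level to the receiver, then sum 10^(L/10).
packaged HVAC unit: 77.4 − 20·log₁₀(57.0/4.5) = 77.4 − 22.05 = 55.35 dB.
server rack: 60.8 − 20·log₁₀(36.6/4.5) = 60.8 − 18.21 = 42.59 dB.
refrigeration condenser: 77.7 − 20·log₁₀(51.4/4.5) = 77.7 − 21.16 = 56.54 dB.
Σ 10^(L/10) = 8.120e+05 → L_total = 10·log₁₀(8.120e+05) = 59.10 dB.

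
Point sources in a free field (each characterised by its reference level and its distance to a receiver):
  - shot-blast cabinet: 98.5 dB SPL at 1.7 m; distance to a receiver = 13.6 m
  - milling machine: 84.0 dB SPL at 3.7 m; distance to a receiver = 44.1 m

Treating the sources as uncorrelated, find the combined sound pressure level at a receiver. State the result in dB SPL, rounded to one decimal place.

Apply inverse-square spreading to bring every level to the receiver, then sum 10^(L/10).
shot-blast cabinet: 98.5 − 20·log₁₀(13.6/1.7) = 98.5 − 18.06 = 80.44 dB SPL.
milling machine: 84.0 − 20·log₁₀(44.1/3.7) = 84.0 − 21.52 = 62.48 dB SPL.
Σ 10^(L/10) = 1.124e+08 → L_total = 10·log₁₀(1.124e+08) = 80.51 dB SPL.

80.5 dB SPL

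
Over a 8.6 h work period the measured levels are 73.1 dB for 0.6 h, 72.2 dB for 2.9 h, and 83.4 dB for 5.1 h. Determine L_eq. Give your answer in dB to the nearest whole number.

Weight each interval's intensity by its duration and average over T = 8.6 h:
Σ tᵢ·10^(Lᵢ/10) = 0.6·10^(73.1/10) + 2.9·10^(72.2/10) + 5.1·10^(83.4/10) = 1.176e+09.
L_eq = 10·log₁₀(1.176e+09/8.6) = 81.36 dB.

81 dB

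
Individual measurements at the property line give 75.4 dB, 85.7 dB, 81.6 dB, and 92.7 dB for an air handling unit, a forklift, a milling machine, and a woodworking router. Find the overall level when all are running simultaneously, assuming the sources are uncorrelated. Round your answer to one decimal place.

For uncorrelated sources the intensities add, so convert each level to linear form, sum, and take 10·log₁₀ of the total.
Σ 10^(L/10) = 10^(75.4/10) + 10^(85.7/10) + 10^(81.6/10) + 10^(92.7/10) = 2.413e+09.
L_total = 10·log₁₀(2.413e+09) = 93.83 dB.

93.8 dB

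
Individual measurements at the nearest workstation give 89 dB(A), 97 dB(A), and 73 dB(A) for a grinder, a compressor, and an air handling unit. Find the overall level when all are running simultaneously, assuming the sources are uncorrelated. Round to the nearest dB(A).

Incoherent sources combine by intensity addition: L_total = 10·log₁₀(Σ 10^(L_i/10)).
Σ 10^(L/10) = 10^(89/10) + 10^(97/10) + 10^(73/10) = 5.826e+09.
L_total = 10·log₁₀(5.826e+09) = 97.65 dB(A).

98 dB(A)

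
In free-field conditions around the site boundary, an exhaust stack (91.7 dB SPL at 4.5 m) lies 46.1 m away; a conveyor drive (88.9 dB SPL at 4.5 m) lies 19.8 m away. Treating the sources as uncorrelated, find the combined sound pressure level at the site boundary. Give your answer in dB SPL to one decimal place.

77.3 dB SPL

Propagate each source to the receiver with L = L_ref − 20·log₁₀(r/r_ref), then add intensities.
exhaust stack: 91.7 − 20·log₁₀(46.1/4.5) = 91.7 − 20.21 = 71.49 dB SPL.
conveyor drive: 88.9 − 20·log₁₀(19.8/4.5) = 88.9 − 12.87 = 76.03 dB SPL.
Σ 10^(L/10) = 5.419e+07 → L_total = 10·log₁₀(5.419e+07) = 77.34 dB SPL.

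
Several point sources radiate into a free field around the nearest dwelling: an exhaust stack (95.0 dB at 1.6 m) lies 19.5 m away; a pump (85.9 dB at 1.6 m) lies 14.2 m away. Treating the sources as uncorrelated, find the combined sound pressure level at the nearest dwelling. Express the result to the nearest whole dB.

Propagate each source to the receiver with L = L_ref − 20·log₁₀(r/r_ref), then add intensities.
exhaust stack: 95.0 − 20·log₁₀(19.5/1.6) = 95.0 − 21.72 = 73.28 dB.
pump: 85.9 − 20·log₁₀(14.2/1.6) = 85.9 − 18.96 = 66.94 dB.
Σ 10^(L/10) = 2.623e+07 → L_total = 10·log₁₀(2.623e+07) = 74.19 dB.

74 dB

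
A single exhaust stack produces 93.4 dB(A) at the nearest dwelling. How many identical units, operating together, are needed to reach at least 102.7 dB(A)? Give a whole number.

Need L₁ + 10·log₁₀ N ≥ 102.7, i.e. log₁₀ N ≥ 0.93.
N ≥ 10^(9.3/10) = 8.511, so N = 9.

9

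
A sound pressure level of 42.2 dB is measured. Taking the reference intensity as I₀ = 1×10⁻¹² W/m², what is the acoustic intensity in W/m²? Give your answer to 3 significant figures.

1.66e-08 W/m²

I/I₀ = 10^(42.2/10) = 1.66e+04, so I = 1.66e+04 × 10⁻¹² W/m².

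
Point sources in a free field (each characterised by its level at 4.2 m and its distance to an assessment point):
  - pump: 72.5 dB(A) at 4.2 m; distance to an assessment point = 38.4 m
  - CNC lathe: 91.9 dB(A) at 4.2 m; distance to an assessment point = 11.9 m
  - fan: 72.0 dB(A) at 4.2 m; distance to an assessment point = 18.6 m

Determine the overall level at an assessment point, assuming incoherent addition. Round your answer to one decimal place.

82.9 dB(A)

First find each source's level at the receiver (point-source: −20·log₁₀(r/r_ref)), then combine on an intensity basis.
pump: 72.5 − 20·log₁₀(38.4/4.2) = 72.5 − 19.22 = 53.28 dB(A).
CNC lathe: 91.9 − 20·log₁₀(11.9/4.2) = 91.9 − 9.05 = 82.85 dB(A).
fan: 72.0 − 20·log₁₀(18.6/4.2) = 72.0 − 12.93 = 59.07 dB(A).
Σ 10^(L/10) = 1.940e+08 → L_total = 10·log₁₀(1.940e+08) = 82.88 dB(A).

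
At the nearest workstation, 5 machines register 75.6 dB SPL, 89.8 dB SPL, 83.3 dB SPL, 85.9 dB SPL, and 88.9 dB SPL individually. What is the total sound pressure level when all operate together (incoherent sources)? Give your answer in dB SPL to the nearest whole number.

Incoherent sources combine by intensity addition: L_total = 10·log₁₀(Σ 10^(L_i/10)).
Σ 10^(L/10) = 10^(75.6/10) + 10^(89.8/10) + 10^(83.3/10) + 10^(85.9/10) + 10^(88.9/10) = 2.370e+09.
L_total = 10·log₁₀(2.370e+09) = 93.75 dB SPL.

94 dB SPL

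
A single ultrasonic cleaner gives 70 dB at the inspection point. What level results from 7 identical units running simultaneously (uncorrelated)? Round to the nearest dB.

With 7 equal, uncorrelated contributions the intensity is 7× that of one unit, giving a rise of 10·log₁₀ 7.
L_total = 70 + 10·log₁₀(7) = 70 + 8.451 = 78.45 dB.

78 dB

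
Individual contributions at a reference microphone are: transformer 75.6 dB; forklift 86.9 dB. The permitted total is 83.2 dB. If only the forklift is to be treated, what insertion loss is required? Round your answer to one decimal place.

4.5 dB

Everything except the forklift sums to 10^(75.6/10) = 3.631e+07 in linear terms, 75.60 dB.
To meet 83.2 dB overall, the treated forklift may contribute at most 10^(83.2/10) − 3.631e+07 = 1.726e+08, i.e. 82.37 dB.
So the forklift must be reduced from 86.9 to 82.37 dB: IL = 4.53 dB.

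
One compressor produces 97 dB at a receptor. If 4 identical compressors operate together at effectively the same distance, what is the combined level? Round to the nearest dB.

With 4 equal, uncorrelated contributions the intensity is 4× that of one unit, giving a rise of 10·log₁₀ 4.
L_total = 97 + 10·log₁₀(4) = 97 + 6.021 = 103.02 dB.

103 dB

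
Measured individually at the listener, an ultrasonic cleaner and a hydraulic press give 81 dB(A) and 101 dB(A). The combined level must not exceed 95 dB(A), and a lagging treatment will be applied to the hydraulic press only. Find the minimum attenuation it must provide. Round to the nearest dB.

6 dB

Fixed contribution from the other source: Σ 10^(L/10) = 10^(81/10) = 1.259e+08 (81.00 dB(A)).
The limit corresponds to 10^(95/10) = 3.162e+09; subtracting the fixed part leaves 3.036e+09 for the hydraulic press, i.e. 94.82 dB(A).
Required insertion loss = 101 − 94.82 = 6.18 dB.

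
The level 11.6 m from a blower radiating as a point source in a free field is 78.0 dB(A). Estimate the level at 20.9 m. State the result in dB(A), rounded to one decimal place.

Point-source attenuation: ΔL = 20·log₁₀(r₂/r₁) = 20·log₁₀(20.9/11.6) = 5.114 dB.
L₂ = 78.0 − 20·log₁₀(20.9/11.6) = 78.0 − 5.114 = 72.89 dB(A).

72.9 dB(A)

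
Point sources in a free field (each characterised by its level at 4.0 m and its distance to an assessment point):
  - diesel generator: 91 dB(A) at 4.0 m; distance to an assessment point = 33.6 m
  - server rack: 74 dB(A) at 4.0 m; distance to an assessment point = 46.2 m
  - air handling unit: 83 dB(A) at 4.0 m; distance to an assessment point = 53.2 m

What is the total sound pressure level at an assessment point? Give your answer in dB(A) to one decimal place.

72.8 dB(A)

Apply inverse-square spreading to bring every level to the receiver, then sum 10^(L/10).
diesel generator: 91 − 20·log₁₀(33.6/4.0) = 91 − 18.49 = 72.51 dB(A).
server rack: 74 − 20·log₁₀(46.2/4.0) = 74 − 21.25 = 52.75 dB(A).
air handling unit: 83 − 20·log₁₀(53.2/4.0) = 83 − 22.48 = 60.52 dB(A).
Σ 10^(L/10) = 1.916e+07 → L_total = 10·log₁₀(1.916e+07) = 72.82 dB(A).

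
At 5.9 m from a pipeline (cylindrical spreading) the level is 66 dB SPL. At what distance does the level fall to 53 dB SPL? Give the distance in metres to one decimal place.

Line-source spreading drops the level by 10·log₁₀(r₂/r₁); inverting, r₂/r₁ = 10^(ΔL/10).
r₂ = 5.9·10^((66−53)/10) = 5.9·10^(13.0/10) = 117.72 m.

117.7 m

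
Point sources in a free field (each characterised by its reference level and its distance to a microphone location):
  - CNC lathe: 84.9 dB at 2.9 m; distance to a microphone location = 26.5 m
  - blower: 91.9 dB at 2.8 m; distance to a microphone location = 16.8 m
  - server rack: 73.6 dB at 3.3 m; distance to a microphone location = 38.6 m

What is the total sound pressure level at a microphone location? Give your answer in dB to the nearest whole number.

First find each source's level at the receiver (point-source: −20·log₁₀(r/r_ref)), then combine on an intensity basis.
CNC lathe: 84.9 − 20·log₁₀(26.5/2.9) = 84.9 − 19.22 = 65.68 dB.
blower: 91.9 − 20·log₁₀(16.8/2.8) = 91.9 − 15.56 = 76.34 dB.
server rack: 73.6 − 20·log₁₀(38.6/3.3) = 73.6 − 21.36 = 52.24 dB.
Σ 10^(L/10) = 4.689e+07 → L_total = 10·log₁₀(4.689e+07) = 76.71 dB.

77 dB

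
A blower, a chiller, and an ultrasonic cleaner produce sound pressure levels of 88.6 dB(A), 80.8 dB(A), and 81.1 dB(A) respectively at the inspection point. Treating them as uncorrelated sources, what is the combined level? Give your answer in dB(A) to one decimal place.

For uncorrelated sources the intensities add, so convert each level to linear form, sum, and take 10·log₁₀ of the total.
Σ 10^(L/10) = 10^(88.6/10) + 10^(80.8/10) + 10^(81.1/10) = 9.735e+08.
L_total = 10·log₁₀(9.735e+08) = 89.88 dB(A).

89.9 dB(A)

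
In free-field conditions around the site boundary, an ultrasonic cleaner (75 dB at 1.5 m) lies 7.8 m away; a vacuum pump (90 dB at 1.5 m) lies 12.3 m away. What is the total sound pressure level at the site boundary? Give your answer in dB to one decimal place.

Propagate each source to the receiver with L = L_ref − 20·log₁₀(r/r_ref), then add intensities.
ultrasonic cleaner: 75 − 20·log₁₀(7.8/1.5) = 75 − 14.32 = 60.68 dB.
vacuum pump: 90 − 20·log₁₀(12.3/1.5) = 90 − 18.28 = 71.72 dB.
Σ 10^(L/10) = 1.604e+07 → L_total = 10·log₁₀(1.604e+07) = 72.05 dB.

72.1 dB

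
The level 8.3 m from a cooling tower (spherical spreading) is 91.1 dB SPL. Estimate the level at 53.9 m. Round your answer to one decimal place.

74.8 dB SPL

Spherical spreading from a point source gives a 20·log₁₀(r₂/r₁) drop.
L₂ = 91.1 − 20·log₁₀(53.9/8.3) = 91.1 − 16.250 = 74.85 dB SPL.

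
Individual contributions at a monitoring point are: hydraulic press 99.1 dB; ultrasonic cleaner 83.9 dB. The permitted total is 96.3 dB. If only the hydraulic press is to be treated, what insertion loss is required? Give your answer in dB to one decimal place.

Fixed contribution from the other source: Σ 10^(L/10) = 10^(83.9/10) = 2.455e+08 (83.90 dB).
The limit corresponds to 10^(96.3/10) = 4.266e+09; subtracting the fixed part leaves 4.020e+09 for the hydraulic press, i.e. 96.04 dB.
So the hydraulic press must be reduced from 99.1 to 96.04 dB: IL = 3.06 dB.

3.1 dB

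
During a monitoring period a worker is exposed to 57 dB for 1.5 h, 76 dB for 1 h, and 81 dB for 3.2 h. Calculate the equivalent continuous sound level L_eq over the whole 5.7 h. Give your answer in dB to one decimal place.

L_eq = 10·log₁₀[(1/T)·Σ tᵢ·10^(Lᵢ/10)] with T = 5.7 h.
Σ tᵢ·10^(Lᵢ/10) = 1.5·10^(57/10) + 1·10^(76/10) + 3.2·10^(81/10) = 4.434e+08.
L_eq = 10·log₁₀(4.434e+08/5.7) = 78.91 dB.

78.9 dB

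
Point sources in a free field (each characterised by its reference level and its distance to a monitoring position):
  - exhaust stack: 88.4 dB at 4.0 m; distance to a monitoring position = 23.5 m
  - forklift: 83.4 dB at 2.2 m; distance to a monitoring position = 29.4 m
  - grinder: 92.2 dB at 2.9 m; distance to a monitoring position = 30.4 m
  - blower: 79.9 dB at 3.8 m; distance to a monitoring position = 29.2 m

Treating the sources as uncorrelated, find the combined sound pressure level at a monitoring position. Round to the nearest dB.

Apply inverse-square spreading to bring every level to the receiver, then sum 10^(L/10).
exhaust stack: 88.4 − 20·log₁₀(23.5/4.0) = 88.4 − 15.38 = 73.02 dB.
forklift: 83.4 − 20·log₁₀(29.4/2.2) = 83.4 − 22.52 = 60.88 dB.
grinder: 92.2 − 20·log₁₀(30.4/2.9) = 92.2 − 20.41 = 71.79 dB.
blower: 79.9 − 20·log₁₀(29.2/3.8) = 79.9 − 17.71 = 62.19 dB.
Σ 10^(L/10) = 3.803e+07 → L_total = 10·log₁₀(3.803e+07) = 75.80 dB.

76 dB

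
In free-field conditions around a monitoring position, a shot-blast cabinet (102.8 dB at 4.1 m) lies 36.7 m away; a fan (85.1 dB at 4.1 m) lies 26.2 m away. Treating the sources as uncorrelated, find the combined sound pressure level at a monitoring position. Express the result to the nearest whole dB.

84 dB

Apply inverse-square spreading to bring every level to the receiver, then sum 10^(L/10).
shot-blast cabinet: 102.8 − 20·log₁₀(36.7/4.1) = 102.8 − 19.04 = 83.76 dB.
fan: 85.1 − 20·log₁₀(26.2/4.1) = 85.1 − 16.11 = 68.99 dB.
Σ 10^(L/10) = 2.457e+08 → L_total = 10·log₁₀(2.457e+08) = 83.90 dB.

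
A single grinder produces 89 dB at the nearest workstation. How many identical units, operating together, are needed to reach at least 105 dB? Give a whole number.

40

Need L₁ + 10·log₁₀ N ≥ 105, i.e. log₁₀ N ≥ 1.60.
N ≥ 10^(16.0/10) = 39.811, so N = 40.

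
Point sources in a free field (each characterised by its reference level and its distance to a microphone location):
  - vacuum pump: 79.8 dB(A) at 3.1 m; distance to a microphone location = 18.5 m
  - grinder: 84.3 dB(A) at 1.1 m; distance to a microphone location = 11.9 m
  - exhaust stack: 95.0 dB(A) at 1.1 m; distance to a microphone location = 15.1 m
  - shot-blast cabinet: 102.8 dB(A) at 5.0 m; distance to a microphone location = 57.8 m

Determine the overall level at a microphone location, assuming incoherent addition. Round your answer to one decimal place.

Propagate each source to the receiver with L = L_ref − 20·log₁₀(r/r_ref), then add intensities.
vacuum pump: 79.8 − 20·log₁₀(18.5/3.1) = 79.8 − 15.52 = 64.28 dB(A).
grinder: 84.3 − 20·log₁₀(11.9/1.1) = 84.3 − 20.68 = 63.62 dB(A).
exhaust stack: 95.0 − 20·log₁₀(15.1/1.1) = 95.0 − 22.75 = 72.25 dB(A).
shot-blast cabinet: 102.8 − 20·log₁₀(57.8/5.0) = 102.8 − 21.26 = 81.54 dB(A).
Σ 10^(L/10) = 1.644e+08 → L_total = 10·log₁₀(1.644e+08) = 82.16 dB(A).

82.2 dB(A)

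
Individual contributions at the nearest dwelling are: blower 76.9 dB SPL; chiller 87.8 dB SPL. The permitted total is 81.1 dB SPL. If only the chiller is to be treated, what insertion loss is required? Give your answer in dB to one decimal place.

8.8 dB

The untreated sources together contribute 10^(76.9/10) = 4.898e+07, i.e. 76.90 dB SPL.
The limit corresponds to 10^(81.1/10) = 1.288e+08; subtracting the fixed part leaves 7.985e+07 for the chiller, i.e. 79.02 dB SPL.
So the chiller must be reduced from 87.8 to 79.02 dB SPL: IL = 8.78 dB.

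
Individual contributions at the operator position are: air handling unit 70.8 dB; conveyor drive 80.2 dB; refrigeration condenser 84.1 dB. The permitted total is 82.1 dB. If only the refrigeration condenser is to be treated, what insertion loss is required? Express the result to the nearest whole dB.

8 dB

Everything except the refrigeration condenser sums to 10^(70.8/10) + 10^(80.2/10) = 1.167e+08 in linear terms, 80.67 dB.
To meet 82.1 dB overall, the treated refrigeration condenser may contribute at most 10^(82.1/10) − 1.167e+08 = 4.545e+07, i.e. 76.57 dB.
Required insertion loss = 84.1 − 76.57 = 7.53 dB.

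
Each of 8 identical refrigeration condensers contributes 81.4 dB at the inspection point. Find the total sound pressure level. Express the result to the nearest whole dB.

With 8 equal, uncorrelated contributions the intensity is 8× that of one unit, giving a rise of 10·log₁₀ 8.
L_total = 81.4 + 10·log₁₀(8) = 81.4 + 9.031 = 90.43 dB.

90 dB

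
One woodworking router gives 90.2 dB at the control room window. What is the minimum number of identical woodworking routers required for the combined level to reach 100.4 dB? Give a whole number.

N identical sources give L₁ + 10·log₁₀ N, so require 10·log₁₀ N ≥ 100.4 − 90.2 = 10.2 dB.
N ≥ 10^(10.2/10) = 10.471, so N = 11.

11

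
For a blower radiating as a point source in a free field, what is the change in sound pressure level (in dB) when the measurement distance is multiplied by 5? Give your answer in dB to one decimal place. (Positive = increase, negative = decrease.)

-14.0 dB

With spherical spreading the level changes by −20·log₁₀(r₂/r₁).
ΔL = −20·log₁₀(5) = -13.98 dB.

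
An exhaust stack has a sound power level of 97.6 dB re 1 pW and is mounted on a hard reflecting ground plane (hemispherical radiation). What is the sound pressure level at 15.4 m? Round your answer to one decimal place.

65.9 dB

L_p = L_w − 10·log₁₀(2π·r²) with r = 15.4 m.
2π·r² = 1490 m², 10·log₁₀ of that is 31.732 dB.
L_p = 97.6 − 31.732 = 65.87 dB.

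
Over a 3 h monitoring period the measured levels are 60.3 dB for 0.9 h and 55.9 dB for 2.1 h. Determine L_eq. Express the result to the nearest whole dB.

58 dB

The energy average is taken in the linear domain: L_eq = 10·log₁₀[(Σ tᵢ·10^(Lᵢ/10))/T], T = 3 h.
Σ tᵢ·10^(Lᵢ/10) = 0.9·10^(60.3/10) + 2.1·10^(55.9/10) = 1.781e+06.
L_eq = 10·log₁₀(1.781e+06/3) = 57.74 dB.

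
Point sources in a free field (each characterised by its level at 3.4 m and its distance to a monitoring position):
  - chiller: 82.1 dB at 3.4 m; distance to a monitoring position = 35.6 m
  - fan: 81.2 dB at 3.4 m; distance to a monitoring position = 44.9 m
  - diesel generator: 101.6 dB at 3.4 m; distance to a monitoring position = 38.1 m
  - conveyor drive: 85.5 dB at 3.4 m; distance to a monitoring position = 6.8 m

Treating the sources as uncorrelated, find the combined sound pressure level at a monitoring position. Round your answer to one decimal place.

83.1 dB

Apply inverse-square spreading to bring every level to the receiver, then sum 10^(L/10).
chiller: 82.1 − 20·log₁₀(35.6/3.4) = 82.1 − 20.40 = 61.70 dB.
fan: 81.2 − 20·log₁₀(44.9/3.4) = 81.2 − 22.42 = 58.78 dB.
diesel generator: 101.6 − 20·log₁₀(38.1/3.4) = 101.6 − 20.99 = 80.61 dB.
conveyor drive: 85.5 − 20·log₁₀(6.8/3.4) = 85.5 − 6.02 = 79.48 dB.
Σ 10^(L/10) = 2.060e+08 → L_total = 10·log₁₀(2.060e+08) = 83.14 dB.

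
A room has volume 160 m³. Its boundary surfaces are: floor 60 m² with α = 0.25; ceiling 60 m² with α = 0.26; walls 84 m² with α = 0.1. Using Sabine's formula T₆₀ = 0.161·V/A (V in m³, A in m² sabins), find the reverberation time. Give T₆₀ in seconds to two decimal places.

0.66 s

Summing Sᵢαᵢ: 60·0.25 + 60·0.26 + 84·0.1 = 39.00 m².
T₆₀ = 0.161·V/A = 0.161·160/39.00 = 0.661 s.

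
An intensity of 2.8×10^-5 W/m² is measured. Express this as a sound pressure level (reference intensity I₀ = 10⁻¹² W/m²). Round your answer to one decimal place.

Dividing by I₀ shifts the exponent by 12: I/I₀ = 2.8×10^7.
L = 10·(0.4472 + 7) = 74.47 dB.

74.5 dB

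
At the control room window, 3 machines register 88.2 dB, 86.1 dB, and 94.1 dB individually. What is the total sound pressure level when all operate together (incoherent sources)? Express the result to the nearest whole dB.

Incoherent sources combine by intensity addition: L_total = 10·log₁₀(Σ 10^(L_i/10)).
Σ 10^(L/10) = 10^(88.2/10) + 10^(86.1/10) + 10^(94.1/10) = 3.638e+09.
L_total = 10·log₁₀(3.638e+09) = 95.61 dB.

96 dB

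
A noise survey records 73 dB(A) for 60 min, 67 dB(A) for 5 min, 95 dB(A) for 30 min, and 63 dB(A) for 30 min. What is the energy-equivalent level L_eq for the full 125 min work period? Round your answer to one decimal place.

88.9 dB(A)

L_eq = 10·log₁₀[(1/T)·Σ tᵢ·10^(Lᵢ/10)] with T = 125 min.
Σ tᵢ·10^(Lᵢ/10) = 60·10^(73/10) + 5·10^(67/10) + 30·10^(95/10) + 30·10^(63/10) = 9.615e+10.
L_eq = 10·log₁₀(9.615e+10/125) = 88.86 dB(A).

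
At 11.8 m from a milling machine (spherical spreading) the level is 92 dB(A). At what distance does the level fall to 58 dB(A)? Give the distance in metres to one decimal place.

The 34.0 dB drop corresponds to a distance ratio of 10^(34.0/20) for a point source.
r₂ = 11.8·10^((92−58)/20) = 11.8·10^(34.0/20) = 591.40 m.

591.4 m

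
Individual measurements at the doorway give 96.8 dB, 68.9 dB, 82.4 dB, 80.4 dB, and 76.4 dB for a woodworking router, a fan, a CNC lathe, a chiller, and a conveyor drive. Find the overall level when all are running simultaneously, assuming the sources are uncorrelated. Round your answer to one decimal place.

For uncorrelated sources the intensities add, so convert each level to linear form, sum, and take 10·log₁₀ of the total.
Σ 10^(L/10) = 10^(96.8/10) + 10^(68.9/10) + 10^(82.4/10) + 10^(80.4/10) + 10^(76.4/10) = 5.121e+09.
L_total = 10·log₁₀(5.121e+09) = 97.09 dB.

97.1 dB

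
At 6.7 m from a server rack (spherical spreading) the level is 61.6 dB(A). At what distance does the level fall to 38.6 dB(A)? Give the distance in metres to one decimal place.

Point-source spreading drops the level by 20·log₁₀(r₂/r₁); inverting, r₂/r₁ = 10^(ΔL/20).
r₂ = 6.7·10^((61.6−38.6)/20) = 6.7·10^(23.0/20) = 94.64 m.

94.6 m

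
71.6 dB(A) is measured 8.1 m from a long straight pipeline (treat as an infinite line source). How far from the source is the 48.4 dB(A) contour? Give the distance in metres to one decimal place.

1692.3 m

The 23.2 dB drop corresponds to a distance ratio of 10^(23.2/10) for a line source.
r₂ = 8.1·10^((71.6−48.4)/10) = 8.1·10^(23.2/10) = 1692.33 m.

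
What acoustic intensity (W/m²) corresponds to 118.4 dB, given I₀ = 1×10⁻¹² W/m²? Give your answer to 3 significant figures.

0.692 W/m²

I/I₀ = 10^(118.4/10) = 6.918e+11, so I = 6.918e+11 × 10⁻¹² W/m².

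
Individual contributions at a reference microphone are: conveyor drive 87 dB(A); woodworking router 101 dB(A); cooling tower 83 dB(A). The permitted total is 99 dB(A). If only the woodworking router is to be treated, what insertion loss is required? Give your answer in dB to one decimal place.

Everything except the woodworking router sums to 10^(87/10) + 10^(83/10) = 7.007e+08 in linear terms, 88.46 dB(A).
To meet 99 dB(A) overall, the treated woodworking router may contribute at most 10^(99/10) − 7.007e+08 = 7.243e+09, i.e. 98.60 dB(A).
Required insertion loss = 101 − 98.60 = 2.40 dB.

2.4 dB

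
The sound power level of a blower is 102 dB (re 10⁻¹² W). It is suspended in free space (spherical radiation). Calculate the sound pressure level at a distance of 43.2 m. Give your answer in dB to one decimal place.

Free-field spherical radiation: L_p = L_w − 10·log₁₀(4π·r²), r = 43.2 m.
4π·r² = 2.345e+04 m², 10·log₁₀ of that is 43.702 dB.
L_p = 102 − 43.702 = 58.30 dB.

58.3 dB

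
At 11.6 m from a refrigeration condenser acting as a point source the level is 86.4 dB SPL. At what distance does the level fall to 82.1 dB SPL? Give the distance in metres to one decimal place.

Point-source spreading drops the level by 20·log₁₀(r₂/r₁); inverting, r₂/r₁ = 10^(ΔL/20).
r₂ = 11.6·10^((86.4−82.1)/20) = 11.6·10^(4.3/20) = 19.03 m.

19.0 m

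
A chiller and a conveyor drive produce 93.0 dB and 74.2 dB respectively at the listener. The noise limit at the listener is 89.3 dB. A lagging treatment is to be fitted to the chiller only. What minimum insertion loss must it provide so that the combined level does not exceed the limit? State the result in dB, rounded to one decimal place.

The untreated sources together contribute 10^(74.2/10) = 2.630e+07, i.e. 74.20 dB.
The limit corresponds to 10^(89.3/10) = 8.511e+08; subtracting the fixed part leaves 8.248e+08 for the chiller, i.e. 89.16 dB.
So the chiller must be reduced from 93.0 to 89.16 dB: IL = 3.84 dB.

3.8 dB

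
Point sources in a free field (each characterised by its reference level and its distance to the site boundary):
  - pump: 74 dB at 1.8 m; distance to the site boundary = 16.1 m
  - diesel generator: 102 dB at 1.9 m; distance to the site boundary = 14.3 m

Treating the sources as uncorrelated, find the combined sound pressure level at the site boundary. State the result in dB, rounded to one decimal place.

Apply inverse-square spreading to bring every level to the receiver, then sum 10^(L/10).
pump: 74 − 20·log₁₀(16.1/1.8) = 74 − 19.03 = 54.97 dB.
diesel generator: 102 − 20·log₁₀(14.3/1.9) = 102 − 17.53 = 84.47 dB.
Σ 10^(L/10) = 2.801e+08 → L_total = 10·log₁₀(2.801e+08) = 84.47 dB.

84.5 dB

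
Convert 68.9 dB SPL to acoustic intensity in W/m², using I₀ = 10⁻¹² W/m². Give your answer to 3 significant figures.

7.76e-06 W/m²

I/I₀ = 10^(68.9/10) = 7.762e+06, so I = 7.762e+06 × 10⁻¹² W/m².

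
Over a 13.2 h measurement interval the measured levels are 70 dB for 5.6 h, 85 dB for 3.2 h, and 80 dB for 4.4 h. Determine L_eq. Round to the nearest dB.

81 dB

L_eq = 10·log₁₀[(1/T)·Σ tᵢ·10^(Lᵢ/10)] with T = 13.2 h.
Σ tᵢ·10^(Lᵢ/10) = 5.6·10^(70/10) + 3.2·10^(85/10) + 4.4·10^(80/10) = 1.508e+09.
L_eq = 10·log₁₀(1.508e+09/13.2) = 80.58 dB.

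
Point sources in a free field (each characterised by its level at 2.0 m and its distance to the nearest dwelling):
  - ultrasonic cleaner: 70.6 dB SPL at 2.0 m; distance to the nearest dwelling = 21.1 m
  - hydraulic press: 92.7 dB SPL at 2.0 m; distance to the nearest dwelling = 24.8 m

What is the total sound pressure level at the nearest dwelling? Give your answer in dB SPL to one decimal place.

70.9 dB SPL

Propagate each source to the receiver with L = L_ref − 20·log₁₀(r/r_ref), then add intensities.
ultrasonic cleaner: 70.6 − 20·log₁₀(21.1/2.0) = 70.6 − 20.47 = 50.13 dB SPL.
hydraulic press: 92.7 − 20·log₁₀(24.8/2.0) = 92.7 − 21.87 = 70.83 dB SPL.
Σ 10^(L/10) = 1.221e+07 → L_total = 10·log₁₀(1.221e+07) = 70.87 dB SPL.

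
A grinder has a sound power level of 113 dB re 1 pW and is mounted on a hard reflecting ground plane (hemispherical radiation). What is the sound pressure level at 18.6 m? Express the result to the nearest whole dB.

The power spreads over a hemisphere of area 2π·r², so L_p = L_w − 10·log₁₀(2π·r²).
2π·r² = 2174 m², 10·log₁₀ of that is 33.372 dB.
L_p = 113 − 33.372 = 79.63 dB.

80 dB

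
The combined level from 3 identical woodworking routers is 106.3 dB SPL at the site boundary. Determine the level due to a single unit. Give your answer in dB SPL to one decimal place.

3 equal contributions raise the level by 10·log₁₀ 3 = 4.771 dB, so each unit alone gives 106.3 − 4.771.

101.5 dB SPL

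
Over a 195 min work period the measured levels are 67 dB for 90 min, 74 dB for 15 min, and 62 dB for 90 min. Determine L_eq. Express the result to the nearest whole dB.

Weight each interval's intensity by its duration and average over T = 195 min:
Σ tᵢ·10^(Lᵢ/10) = 90·10^(67/10) + 15·10^(74/10) + 90·10^(62/10) = 9.705e+08.
L_eq = 10·log₁₀(9.705e+08/195) = 66.97 dB.

67 dB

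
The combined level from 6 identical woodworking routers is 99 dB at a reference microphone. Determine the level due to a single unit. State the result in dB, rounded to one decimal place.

6 equal contributions raise the level by 10·log₁₀ 6 = 7.782 dB, so each unit alone gives 99 − 7.782.

91.2 dB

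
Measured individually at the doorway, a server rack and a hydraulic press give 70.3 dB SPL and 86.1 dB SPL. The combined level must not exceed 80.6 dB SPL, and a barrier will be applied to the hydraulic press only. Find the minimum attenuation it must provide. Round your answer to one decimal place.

5.9 dB

The untreated sources together contribute 10^(70.3/10) = 1.072e+07, i.e. 70.30 dB SPL.
The limit corresponds to 10^(80.6/10) = 1.148e+08; subtracting the fixed part leaves 1.041e+08 for the hydraulic press, i.e. 80.17 dB SPL.
Required insertion loss = 86.1 − 80.17 = 5.93 dB.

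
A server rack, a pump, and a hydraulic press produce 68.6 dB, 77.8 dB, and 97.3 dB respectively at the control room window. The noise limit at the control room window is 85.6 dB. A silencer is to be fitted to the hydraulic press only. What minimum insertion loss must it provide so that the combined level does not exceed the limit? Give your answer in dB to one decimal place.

Everything except the hydraulic press sums to 10^(68.6/10) + 10^(77.8/10) = 6.750e+07 in linear terms, 78.29 dB.
The limit corresponds to 10^(85.6/10) = 3.631e+08; subtracting the fixed part leaves 2.956e+08 for the hydraulic press, i.e. 84.71 dB.
Required insertion loss = 97.3 − 84.71 = 12.59 dB.

12.6 dB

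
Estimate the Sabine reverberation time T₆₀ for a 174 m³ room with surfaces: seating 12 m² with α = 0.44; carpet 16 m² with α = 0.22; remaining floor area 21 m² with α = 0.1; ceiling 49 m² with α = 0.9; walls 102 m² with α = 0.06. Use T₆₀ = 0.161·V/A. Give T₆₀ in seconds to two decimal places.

0.46 s

Summing Sᵢαᵢ: 12·0.44 + 16·0.22 + 21·0.1 + 49·0.9 + 102·0.06 = 61.12 m².
T₆₀ = 0.161·V/A = 0.161·174/61.12 = 0.458 s.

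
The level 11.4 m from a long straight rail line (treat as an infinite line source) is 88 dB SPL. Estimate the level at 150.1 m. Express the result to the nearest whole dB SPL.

77 dB SPL

Line-source attenuation: ΔL = 10·log₁₀(r₂/r₁) = 10·log₁₀(150.1/11.4) = 11.195 dB.
L₂ = 88 − 10·log₁₀(150.1/11.4) = 88 − 11.195 = 76.81 dB SPL.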